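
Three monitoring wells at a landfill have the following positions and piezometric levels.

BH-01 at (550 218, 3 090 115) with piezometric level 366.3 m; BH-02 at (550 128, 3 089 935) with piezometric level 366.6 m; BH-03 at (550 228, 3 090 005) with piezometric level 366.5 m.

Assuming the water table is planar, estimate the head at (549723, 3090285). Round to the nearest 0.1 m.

365.9 m

With h = a·x + b·y + c and BH-01 as origin, the differences give:
  (-90)·a + (-180)·b = +0.3
  10·a + (-110)·b = +0.2
Eliminate b (×(-110) and ×(-180), subtract): 11700·a = 3.00 → a = ∂h/∂x = +0.0002564
Back-substitute: b = ∂h/∂y = -0.001795.
h(549723, 3090285) = 366.3 + (+0.0002564)·(-495) + (-0.001795)·(170) = 366.3 -0.127 -0.305 = 365.868 m.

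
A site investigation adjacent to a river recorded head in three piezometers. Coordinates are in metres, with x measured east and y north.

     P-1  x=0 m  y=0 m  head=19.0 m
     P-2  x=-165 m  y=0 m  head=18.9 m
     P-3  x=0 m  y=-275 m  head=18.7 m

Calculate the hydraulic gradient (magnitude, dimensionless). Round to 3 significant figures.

∂h/∂x = (18.9 − 19.0) / (-165 − 0) = +0.0006061
∂h/∂y = (18.7 − 19.0) / (-275 − 0) = +0.001091
|∇h| = √(0.0006061² + 0.001091²) = 0.001248

0.00125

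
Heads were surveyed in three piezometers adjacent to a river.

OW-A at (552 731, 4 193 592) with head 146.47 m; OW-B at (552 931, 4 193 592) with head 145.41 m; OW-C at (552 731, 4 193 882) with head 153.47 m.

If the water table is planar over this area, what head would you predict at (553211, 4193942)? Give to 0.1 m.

152.4 m

∂h/∂x = (145.41 − 146.47) / (552931 − 552731) = -0.005300
∂h/∂y = (153.47 − 146.47) / (4193882 − 4193592) = +0.02414
h(553211, 4193942) = 146.47 + (-0.005300)·(480) + (+0.02414)·(350) = 146.47 -2.544 +8.448 = 152.374 m.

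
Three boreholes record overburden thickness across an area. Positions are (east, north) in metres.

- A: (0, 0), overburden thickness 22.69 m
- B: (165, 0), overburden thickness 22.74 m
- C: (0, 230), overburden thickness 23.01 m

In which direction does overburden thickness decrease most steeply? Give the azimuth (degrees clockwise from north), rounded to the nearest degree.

∂d/∂x = (22.74 − 22.69) / (165 − 0) = +0.0003030
∂d/∂y = (23.01 − 22.69) / (230 − 0) = +0.001391
Steepest decrease is along −∇f: components (-0.0003030 E, -0.001391 N).
Azimuth = atan2(-0.0003030, -0.001391) = 192.3° ≈ 192°.

192°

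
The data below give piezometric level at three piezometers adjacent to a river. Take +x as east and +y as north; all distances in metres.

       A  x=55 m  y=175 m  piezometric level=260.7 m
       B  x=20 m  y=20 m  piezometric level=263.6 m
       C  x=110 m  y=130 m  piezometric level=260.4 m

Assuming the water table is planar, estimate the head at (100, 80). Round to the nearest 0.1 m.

With h = a·x + b·y + c and A as origin, the differences give:
  (-35)·a + (-155)·b = +2.9
  55·a + (-45)·b = -0.3
Eliminate b (×(-45) and ×(-155), subtract): 10100·a = -177.00 → a = ∂h/∂x = -0.01752
Back-substitute: b = ∂h/∂y = -0.01475.
h(100, 80) = 260.7 + (-0.01752)·(45) + (-0.01475)·(-95) = 260.7 -0.789 +1.401 = 261.313 m.

261.3 m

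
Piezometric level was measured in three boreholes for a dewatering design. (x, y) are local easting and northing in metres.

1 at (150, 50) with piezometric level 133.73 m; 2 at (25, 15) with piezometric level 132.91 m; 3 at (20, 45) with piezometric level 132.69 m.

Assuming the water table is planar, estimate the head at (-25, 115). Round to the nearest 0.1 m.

131.9 m

Taking 1 as reference: 2−1 = (-125, -35, -0.82); 3−1 = (-130, -5, -1.04).
Solve a·Δx + b·Δy = Δh: det = (-125)·(-5) − (-130)·(-35) = -3925.
∂h/∂x = [(-0.82)·(-5) − (-1.04)·(-35)] / -3925 = +0.008229
∂h/∂y = [(-125)·(-1.04) − (-130)·(-0.82)] / -3925 = -0.005962
h(-25, 115) = 133.73 + (+0.008229)·(-175) + (-0.005962)·(65) = 133.73 -1.440 -0.388 = 131.902 m.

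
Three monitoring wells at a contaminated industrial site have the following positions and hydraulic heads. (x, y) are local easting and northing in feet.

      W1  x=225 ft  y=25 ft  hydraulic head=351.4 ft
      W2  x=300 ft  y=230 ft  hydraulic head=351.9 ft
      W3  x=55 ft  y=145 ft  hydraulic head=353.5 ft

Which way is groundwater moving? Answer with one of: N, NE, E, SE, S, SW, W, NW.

SE

With h = a·x + b·y + c and W1 as origin, the differences give:
  75·a + 205·b = +0.5
  (-170)·a + 120·b = +2.1
Eliminate b (×120 and ×205, subtract): 43850·a = -370.50 → a = ∂h/∂x = -0.008449
Back-substitute: b = ∂h/∂y = +0.005530.
Flow = −∇h = (+0.008449 east, -0.005530 north), which points southeast.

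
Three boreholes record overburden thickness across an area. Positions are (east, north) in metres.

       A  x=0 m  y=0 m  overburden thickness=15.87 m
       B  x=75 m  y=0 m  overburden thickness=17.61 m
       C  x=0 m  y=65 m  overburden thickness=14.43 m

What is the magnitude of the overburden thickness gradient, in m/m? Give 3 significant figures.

0.0321 m/m

∂d/∂x = (17.61 − 15.87) / (75 − 0) = +0.02320
∂d/∂y = (14.43 − 15.87) / (65 − 0) = -0.02215
|∇f| = √(0.02320² + -0.02215²) = 0.03208 m/m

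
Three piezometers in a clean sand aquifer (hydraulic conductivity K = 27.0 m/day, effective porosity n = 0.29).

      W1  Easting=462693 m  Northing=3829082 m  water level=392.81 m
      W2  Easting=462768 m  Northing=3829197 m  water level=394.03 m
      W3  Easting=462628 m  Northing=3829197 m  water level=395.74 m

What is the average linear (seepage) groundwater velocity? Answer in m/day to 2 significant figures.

2.1 m/day

Three-point gradient (reference W1): Δ to W2 = (75, 115, +1.22), Δ to W3 = (-65, 115, +2.93).
∂h/∂x = -0.01221, ∂h/∂y = +0.01857 (det = 16100).
|∇h| = √(-0.01221² + 0.01857²) = 0.02222
Seepage velocity v = K·i/n = 27.0 × 0.02222 / 0.29 = 2.069 m/day.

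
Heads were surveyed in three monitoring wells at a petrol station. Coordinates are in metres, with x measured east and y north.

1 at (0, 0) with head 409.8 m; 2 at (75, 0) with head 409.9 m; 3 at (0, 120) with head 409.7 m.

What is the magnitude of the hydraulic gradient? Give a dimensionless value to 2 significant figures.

0.0016

∂h/∂x = (409.9 − 409.8) / (75 − 0) = +0.001333
∂h/∂y = (409.7 − 409.8) / (120 − 0) = -0.0008333
|∇h| = √(0.001333² + -0.0008333²) = 0.001572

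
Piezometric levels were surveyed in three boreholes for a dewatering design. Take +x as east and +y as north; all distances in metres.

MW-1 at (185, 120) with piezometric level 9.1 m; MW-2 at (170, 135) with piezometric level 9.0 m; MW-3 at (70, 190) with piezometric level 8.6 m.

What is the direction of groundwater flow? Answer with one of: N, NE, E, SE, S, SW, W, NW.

Three-point gradient (reference MW-1): Δ to MW-2 = (-15, 15, -0.1), Δ to MW-3 = (-115, 70, -0.5).
∂h/∂x = +0.0007407, ∂h/∂y = -0.005926 (det = 675).
Flow = −∇h = (-0.0007407 east, +0.005926 north), which points north.

N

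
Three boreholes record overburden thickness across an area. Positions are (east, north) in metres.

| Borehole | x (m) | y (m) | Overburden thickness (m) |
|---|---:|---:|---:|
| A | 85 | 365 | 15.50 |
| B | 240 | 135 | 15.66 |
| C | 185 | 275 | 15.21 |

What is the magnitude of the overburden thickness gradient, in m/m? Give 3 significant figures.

Taking A as reference: B−A = (155, -230, +0.16); C−A = (100, -90, -0.29).
Solve a·Δx + b·Δy = Δd: det = 155·(-90) − 100·(-230) = 9050.
∂d/∂x = [(+0.16)·(-90) − (-0.29)·(-230)] / 9050 = -0.008961
∂d/∂y = [155·(-0.29) − 100·(+0.16)] / 9050 = -0.006735
|∇f| = √(-0.008961² + -0.006735²) = 0.01121 m/m

0.0112 m/m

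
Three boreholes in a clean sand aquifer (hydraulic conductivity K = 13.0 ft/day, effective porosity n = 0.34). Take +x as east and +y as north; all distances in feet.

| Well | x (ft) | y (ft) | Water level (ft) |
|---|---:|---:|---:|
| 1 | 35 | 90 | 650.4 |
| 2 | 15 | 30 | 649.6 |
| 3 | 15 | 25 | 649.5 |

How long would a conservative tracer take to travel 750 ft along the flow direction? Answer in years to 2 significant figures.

Differences from 1: to 2 (Δx, Δy, Δh) = (-20, -60, -0.8); to 3 = (-20, -65, -0.9).
Determinant of the coordinate differences = (-20)·(-65) − (-20)·(-60) = 100.
∂h/∂x = [(-0.8)·(-65) − (-0.9)·(-60)] / 100 = -0.02000
∂h/∂y = [(-20)·(-0.9) − (-20)·(-0.8)] / 100 = +0.02000
|∇h| = √(-0.02000² + 0.02000²) = 0.02828
Seepage velocity v = K·i/n = 13.0 × 0.02828 / 0.34 = 1.081 ft/day.
t = 750 / 1.081 = 693.8 days = 1.9 years.

1.9 years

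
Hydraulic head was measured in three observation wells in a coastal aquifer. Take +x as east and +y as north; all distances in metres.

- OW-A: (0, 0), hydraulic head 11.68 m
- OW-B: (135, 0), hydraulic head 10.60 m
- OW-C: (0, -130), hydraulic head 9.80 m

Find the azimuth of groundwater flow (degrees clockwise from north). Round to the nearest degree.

∂h/∂x = (10.60 − 11.68) / (135 − 0) = -0.008000
∂h/∂y = (9.80 − 11.68) / (-130 − 0) = +0.01446
Flow direction (−∇h) has components (+0.008000 E, -0.01446 N).
Azimuth = atan2(E, N) = atan2(+0.008000, -0.01446) = 151.0° ≈ 151°.

151°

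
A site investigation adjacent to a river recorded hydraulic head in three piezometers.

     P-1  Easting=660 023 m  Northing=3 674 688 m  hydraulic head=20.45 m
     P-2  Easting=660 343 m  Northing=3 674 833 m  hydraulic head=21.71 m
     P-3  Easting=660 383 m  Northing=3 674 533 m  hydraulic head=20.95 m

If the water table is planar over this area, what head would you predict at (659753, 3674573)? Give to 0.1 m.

19.4 m

Differences from P-1: to P-2 (Δx, Δy, Δh) = (320, 145, +1.26); to P-3 = (360, -155, +0.50).
Solve a·Δx + b·Δy = Δh: det = 320·(-155) − 360·145 = -101800.
∂h/∂x = [(+1.26)·(-155) − (+0.50)·145] / -101800 = +0.002631
∂h/∂y = [320·(+0.50) − 360·(+1.26)] / -101800 = +0.002884
h(659753, 3674573) = 20.45 + (+0.002631)·(-270) + (+0.002884)·(-115) = 20.45 -0.710 -0.332 = 19.408 m.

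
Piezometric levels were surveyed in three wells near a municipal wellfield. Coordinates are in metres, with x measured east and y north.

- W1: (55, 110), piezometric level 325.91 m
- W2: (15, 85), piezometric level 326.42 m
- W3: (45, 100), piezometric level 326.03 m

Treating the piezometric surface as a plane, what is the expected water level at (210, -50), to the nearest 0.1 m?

323.4 m

Three-point gradient (reference W1): Δ to W2 = (-40, -25, +0.51), Δ to W3 = (-10, -10, +0.12).
∂h/∂x = -0.01400, ∂h/∂y = +0.002000 (det = 150).
h(210, -50) = 325.91 + (-0.01400)·(155) + (+0.002000)·(-160) = 325.91 -2.170 -0.320 = 323.420 m.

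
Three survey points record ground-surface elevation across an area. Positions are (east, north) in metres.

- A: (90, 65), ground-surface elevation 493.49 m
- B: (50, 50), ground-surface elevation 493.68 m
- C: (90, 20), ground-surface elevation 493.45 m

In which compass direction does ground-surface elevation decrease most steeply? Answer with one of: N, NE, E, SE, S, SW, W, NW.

E

Differences from A: to B (Δx, Δy, Δh) = (-40, -15, +0.19); to C = (0, -45, -0.04).
Determinant of the coordinate differences = (-40)·(-45) − 0·(-15) = 1800.
∂z/∂x = [(+0.19)·(-45) − (-0.04)·(-15)] / 1800 = -0.005083
∂z/∂y = [(-40)·(-0.04) − 0·(+0.19)] / 1800 = +0.0008889
Steepest decrease is along −∇f = (+0.005083 E, -0.0008889 N) → east.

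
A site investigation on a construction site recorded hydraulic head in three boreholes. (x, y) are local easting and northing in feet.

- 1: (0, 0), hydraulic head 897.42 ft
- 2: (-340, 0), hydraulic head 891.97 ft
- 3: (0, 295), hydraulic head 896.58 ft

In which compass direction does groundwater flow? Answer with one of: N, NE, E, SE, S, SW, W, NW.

∂h/∂x = (891.97 − 897.42) / (-340 − 0) = +0.01603
∂h/∂y = (896.58 − 897.42) / (295 − 0) = -0.002847
Flow = −∇h = (-0.01603 east, +0.002847 north), which points west.

W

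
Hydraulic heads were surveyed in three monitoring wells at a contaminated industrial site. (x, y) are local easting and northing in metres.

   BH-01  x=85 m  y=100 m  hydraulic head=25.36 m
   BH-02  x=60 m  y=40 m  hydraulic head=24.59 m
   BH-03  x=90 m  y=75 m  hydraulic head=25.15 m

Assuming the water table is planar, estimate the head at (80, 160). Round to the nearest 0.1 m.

25.9 m

Differences from BH-01: to BH-02 (Δx, Δy, Δh) = (-25, -60, -0.77); to BH-03 = (5, -25, -0.21).
Determinant of the coordinate differences = (-25)·(-25) − 5·(-60) = 925.
∂h/∂x = [(-0.77)·(-25) − (-0.21)·(-60)] / 925 = +0.007189
∂h/∂y = [(-25)·(-0.21) − 5·(-0.77)] / 925 = +0.009838
h(80, 160) = 25.36 + (+0.007189)·(-5) + (+0.009838)·(60) = 25.36 -0.036 +0.590 = 25.914 m.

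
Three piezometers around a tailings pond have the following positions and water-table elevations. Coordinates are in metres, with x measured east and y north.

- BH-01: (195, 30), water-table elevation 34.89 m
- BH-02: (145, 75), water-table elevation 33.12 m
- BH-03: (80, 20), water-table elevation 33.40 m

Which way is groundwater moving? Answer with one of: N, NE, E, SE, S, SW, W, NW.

NW

Three-point gradient (reference BH-01): Δ to BH-02 = (-50, 45, -1.77), Δ to BH-03 = (-115, -10, -1.49).
∂h/∂x = +0.01493, ∂h/∂y = -0.02274 (det = 5675).
Flow = −∇h = (-0.01493 east, +0.02274 north), which points northwest.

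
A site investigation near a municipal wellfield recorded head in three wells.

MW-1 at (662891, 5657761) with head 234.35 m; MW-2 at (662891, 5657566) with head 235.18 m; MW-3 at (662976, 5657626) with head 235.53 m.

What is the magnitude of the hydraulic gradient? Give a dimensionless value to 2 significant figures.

Taking MW-1 as reference: MW-2−MW-1 = (0, -195, +0.83); MW-3−MW-1 = (85, -135, +1.18).
Determinant of the coordinate differences = 0·(-135) − 85·(-195) = 16575.
∂h/∂x = [(+0.83)·(-135) − (+1.18)·(-195)] / 16575 = +0.007122
∂h/∂y = [0·(+1.18) − 85·(+0.83)] / 16575 = -0.004256
|∇h| = √(0.007122² + -0.004256²) = 0.008297

0.0083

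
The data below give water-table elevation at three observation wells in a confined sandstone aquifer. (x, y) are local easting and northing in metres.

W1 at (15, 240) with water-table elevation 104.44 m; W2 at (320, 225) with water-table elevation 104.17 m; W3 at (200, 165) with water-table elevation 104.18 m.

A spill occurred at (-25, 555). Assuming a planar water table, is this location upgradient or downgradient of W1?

Taking W1 as reference: W2−W1 = (305, -15, -0.27); W3−W1 = (185, -75, -0.26).
Determinant of the coordinate differences = 305·(-75) − 185·(-15) = -20100.
∂h/∂x = [(-0.27)·(-75) − (-0.26)·(-15)] / -20100 = -0.0008134
∂h/∂y = [305·(-0.26) − 185·(-0.27)] / -20100 = +0.001460
Head at (-25, 555) = 104.44 + (-0.0008134)·(-40) + (+0.001460)·(315) = 104.93 m.
That is higher than the 104.44 m at W1, so the point is upgradient.

upgradient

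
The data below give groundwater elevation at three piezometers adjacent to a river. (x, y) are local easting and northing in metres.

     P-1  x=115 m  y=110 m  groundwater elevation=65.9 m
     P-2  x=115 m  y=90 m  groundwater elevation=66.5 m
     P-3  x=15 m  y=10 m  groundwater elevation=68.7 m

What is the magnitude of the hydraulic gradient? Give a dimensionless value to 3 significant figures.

With h = a·x + b·y + c and P-1 as origin, the differences give:
  0·a + (-20)·b = +0.6
  (-100)·a + (-100)·b = +2.8
Eliminate b (×(-100) and ×(-20), subtract): -2000·a = -4.00 → a = ∂h/∂x = +0.002000
Back-substitute: b = ∂h/∂y = -0.03000.
|∇h| = √(0.002000² + -0.03000²) = 0.03007

0.0301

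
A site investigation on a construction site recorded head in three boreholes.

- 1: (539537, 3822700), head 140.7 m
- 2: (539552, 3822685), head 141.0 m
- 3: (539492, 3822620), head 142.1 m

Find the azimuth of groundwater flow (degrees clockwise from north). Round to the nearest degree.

Taking 1 as reference: 2−1 = (15, -15, +0.3); 3−1 = (-45, -80, +1.4).
Determinant of the coordinate differences = 15·(-80) − (-45)·(-15) = -1875.
∂h/∂x = [(+0.3)·(-80) − (+1.4)·(-15)] / -1875 = +0.001600
∂h/∂y = [15·(+1.4) − (-45)·(+0.3)] / -1875 = -0.01840
Flow direction (−∇h) has components (-0.001600 E, +0.01840 N).
Azimuth = atan2(E, N) = atan2(-0.001600, +0.01840) = 355.0° ≈ 355°.

355°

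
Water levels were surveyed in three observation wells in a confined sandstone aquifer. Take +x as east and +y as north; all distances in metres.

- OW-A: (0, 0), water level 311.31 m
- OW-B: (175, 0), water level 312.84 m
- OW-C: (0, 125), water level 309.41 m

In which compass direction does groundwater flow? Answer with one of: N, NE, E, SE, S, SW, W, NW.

∂h/∂x = (312.84 − 311.31) / (175 − 0) = +0.008743
∂h/∂y = (309.41 − 311.31) / (125 − 0) = -0.01520
Flow = −∇h = (-0.008743 east, +0.01520 north), which points northwest.

NW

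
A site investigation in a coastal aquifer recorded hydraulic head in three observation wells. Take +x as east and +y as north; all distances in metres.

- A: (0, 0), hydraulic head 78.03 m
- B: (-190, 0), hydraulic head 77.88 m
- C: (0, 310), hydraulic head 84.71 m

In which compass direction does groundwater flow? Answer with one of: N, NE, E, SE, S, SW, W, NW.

∂h/∂x = (77.88 − 78.03) / (-190 − 0) = +0.0007895
∂h/∂y = (84.71 − 78.03) / (310 − 0) = +0.02155
Flow = −∇h = (-0.0007895 east, -0.02155 north), which points south.

S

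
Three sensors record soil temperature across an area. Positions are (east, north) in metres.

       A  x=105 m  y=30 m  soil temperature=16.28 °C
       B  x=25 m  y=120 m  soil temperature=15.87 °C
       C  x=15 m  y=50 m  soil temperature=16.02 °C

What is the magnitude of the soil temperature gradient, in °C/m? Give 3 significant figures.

0.00341 °C/m

With T = a·x + b·y + c and A as origin, the differences give:
  (-80)·a + 90·b = -0.41
  (-90)·a + 20·b = -0.26
Eliminate b (×20 and ×90, subtract): 6500·a = 15.200 → a = ∂T/∂x = +0.002338
Back-substitute: b = ∂T/∂y = -0.002477.
|∇f| = √(0.002338² + -0.002477²) = 0.003406 °C/m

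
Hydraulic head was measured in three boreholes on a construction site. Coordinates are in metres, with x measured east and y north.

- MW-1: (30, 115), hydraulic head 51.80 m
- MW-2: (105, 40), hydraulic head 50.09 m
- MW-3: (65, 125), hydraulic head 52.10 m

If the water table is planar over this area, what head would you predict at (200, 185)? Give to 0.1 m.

Differences from MW-1: to MW-2 (Δx, Δy, Δh) = (75, -75, -1.71); to MW-3 = (35, 10, +0.30).
Solve a·Δx + b·Δy = Δh: det = 75·10 − 35·(-75) = 3375.
∂h/∂x = [(-1.71)·10 − (+0.30)·(-75)] / 3375 = +0.001600
∂h/∂y = [75·(+0.30) − 35·(-1.71)] / 3375 = +0.02440
h(200, 185) = 51.80 + (+0.001600)·(170) + (+0.02440)·(70) = 51.80 +0.272 +1.708 = 53.780 m.

53.8 m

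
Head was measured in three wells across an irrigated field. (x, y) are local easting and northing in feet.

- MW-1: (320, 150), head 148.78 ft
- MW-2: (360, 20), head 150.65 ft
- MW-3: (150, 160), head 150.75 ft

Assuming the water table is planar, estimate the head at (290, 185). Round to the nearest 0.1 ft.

148.5 ft

With h = a·x + b·y + c and MW-1 as origin, the differences give:
  40·a + (-130)·b = +1.87
  (-170)·a + 10·b = +1.97
Eliminate b (×10 and ×(-130), subtract): -21700·a = 274.800 → a = ∂h/∂x = -0.01266
Back-substitute: b = ∂h/∂y = -0.01828.
h(290, 185) = 148.78 + (-0.01266)·(-30) + (-0.01828)·(35) = 148.78 +0.380 -0.640 = 148.520 ft.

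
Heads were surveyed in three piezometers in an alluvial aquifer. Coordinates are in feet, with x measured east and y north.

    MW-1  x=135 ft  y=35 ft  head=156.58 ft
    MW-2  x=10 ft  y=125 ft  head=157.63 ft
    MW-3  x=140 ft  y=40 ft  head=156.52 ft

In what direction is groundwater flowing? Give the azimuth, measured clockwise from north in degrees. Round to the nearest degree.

With h = a·x + b·y + c and MW-1 as origin, the differences give:
  (-125)·a + 90·b = +1.05
  5·a + 5·b = -0.06
Eliminate b (×5 and ×90, subtract): -1075·a = 10.650 → a = ∂h/∂x = -0.009907
Back-substitute: b = ∂h/∂y = -0.002093.
Flow direction (−∇h) has components (+0.009907 E, +0.002093 N).
Azimuth = atan2(E, N) = atan2(+0.009907, +0.002093) = 78.1° ≈ 078°.

078°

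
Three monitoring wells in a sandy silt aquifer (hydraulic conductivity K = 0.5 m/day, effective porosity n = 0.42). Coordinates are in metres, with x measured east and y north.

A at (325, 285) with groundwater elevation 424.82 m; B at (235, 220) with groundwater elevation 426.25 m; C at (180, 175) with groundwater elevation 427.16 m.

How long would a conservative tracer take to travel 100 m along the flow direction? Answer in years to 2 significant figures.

Differences from A: to B (Δx, Δy, Δh) = (-90, -65, +1.43); to C = (-145, -110, +2.34).
Solve a·Δx + b·Δy = Δh: det = (-90)·(-110) − (-145)·(-65) = 475.
∂h/∂x = [(+1.43)·(-110) − (+2.34)·(-65)] / 475 = -0.01095
∂h/∂y = [(-90)·(+2.34) − (-145)·(+1.43)] / 475 = -0.006842
|∇h| = √(-0.01095² + -0.006842²) = 0.01291
Seepage velocity v = K·i/n = 0.5 × 0.01291 / 0.42 = 0.01537 m/day.
t = 100 / 0.01537 = 6506 days = 17.8 years.

18 years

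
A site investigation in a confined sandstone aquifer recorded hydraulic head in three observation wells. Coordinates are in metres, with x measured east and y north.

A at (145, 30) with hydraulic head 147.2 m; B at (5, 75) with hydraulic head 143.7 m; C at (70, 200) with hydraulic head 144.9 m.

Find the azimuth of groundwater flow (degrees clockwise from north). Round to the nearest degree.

Differences from A: to B (Δx, Δy, Δh) = (-140, 45, -3.5); to C = (-75, 170, -2.3).
Determinant of the coordinate differences = (-140)·170 − (-75)·45 = -20425.
∂h/∂x = [(-3.5)·170 − (-2.3)·45] / -20425 = +0.02406
∂h/∂y = [(-140)·(-2.3) − (-75)·(-3.5)] / -20425 = -0.002913
Flow direction (−∇h) has components (-0.02406 E, +0.002913 N).
Azimuth = atan2(E, N) = atan2(-0.02406, +0.002913) = 276.9° ≈ 277°.

277°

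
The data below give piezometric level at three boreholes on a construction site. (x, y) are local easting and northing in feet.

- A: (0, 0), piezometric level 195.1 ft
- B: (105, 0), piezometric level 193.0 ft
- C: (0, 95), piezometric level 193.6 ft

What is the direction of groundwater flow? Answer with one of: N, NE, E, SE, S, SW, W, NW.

∂h/∂x = (193.0 − 195.1) / (105 − 0) = -0.02000
∂h/∂y = (193.6 − 195.1) / (95 − 0) = -0.01579
Flow = −∇h = (+0.02000 east, +0.01579 north), which points northeast.

NE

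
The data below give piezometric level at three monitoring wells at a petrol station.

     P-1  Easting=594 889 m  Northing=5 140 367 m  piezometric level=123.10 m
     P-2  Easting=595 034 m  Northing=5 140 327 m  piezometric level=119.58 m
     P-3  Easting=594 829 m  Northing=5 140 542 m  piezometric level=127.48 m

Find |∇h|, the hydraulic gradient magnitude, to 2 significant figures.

With h = a·x + b·y + c and P-1 as origin, the differences give:
  145·a + (-40)·b = -3.52
  (-60)·a + 175·b = +4.38
Eliminate b (×175 and ×(-40), subtract): 22975·a = -440.800 → a = ∂h/∂x = -0.01919
Back-substitute: b = ∂h/∂y = +0.01845.
|∇h| = √(-0.01919² + 0.01845²) = 0.02662

0.027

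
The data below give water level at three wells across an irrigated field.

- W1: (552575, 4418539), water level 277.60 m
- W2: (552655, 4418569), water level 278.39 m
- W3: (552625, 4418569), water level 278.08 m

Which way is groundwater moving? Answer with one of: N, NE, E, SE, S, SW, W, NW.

Taking W1 as reference: W2−W1 = (80, 30, +0.79); W3−W1 = (50, 30, +0.48).
Solve a·Δx + b·Δy = Δh: det = 80·30 − 50·30 = 900.
∂h/∂x = [(+0.79)·30 − (+0.48)·30] / 900 = +0.01033
∂h/∂y = [80·(+0.48) − 50·(+0.79)] / 900 = -0.001222
Flow = −∇h = (-0.01033 east, +0.001222 north), which points west.

W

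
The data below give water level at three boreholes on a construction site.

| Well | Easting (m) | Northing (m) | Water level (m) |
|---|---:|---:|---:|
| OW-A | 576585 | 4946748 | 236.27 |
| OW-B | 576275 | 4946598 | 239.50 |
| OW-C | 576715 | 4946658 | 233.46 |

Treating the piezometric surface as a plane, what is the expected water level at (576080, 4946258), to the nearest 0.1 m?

239.2 m

Three-point gradient (reference OW-A): Δ to OW-B = (-310, -150, +3.23), Δ to OW-C = (130, -90, -2.81).
∂h/∂x = -0.01503, ∂h/∂y = +0.009519 (det = 47400).
h(576080, 4946258) = 236.27 + (-0.01503)·(-505) + (+0.009519)·(-490) = 236.27 +7.588 -4.664 = 239.193 m.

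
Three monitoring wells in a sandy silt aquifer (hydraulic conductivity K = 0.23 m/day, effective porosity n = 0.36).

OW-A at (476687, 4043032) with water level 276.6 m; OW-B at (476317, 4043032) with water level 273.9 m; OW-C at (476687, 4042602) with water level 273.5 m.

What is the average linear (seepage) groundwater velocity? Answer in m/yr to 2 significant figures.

2.4 m/yr

∂h/∂x = (273.9 − 276.6) / (476317 − 476687) = +0.007297
∂h/∂y = (273.5 − 276.6) / (4042602 − 4043032) = +0.007209
|∇h| = √(0.007297² + 0.007209²) = 0.01026
Seepage velocity v = K·i/n = 0.23 × 0.01026 / 0.36 = 0.006555 m/day = 2.394 m/yr.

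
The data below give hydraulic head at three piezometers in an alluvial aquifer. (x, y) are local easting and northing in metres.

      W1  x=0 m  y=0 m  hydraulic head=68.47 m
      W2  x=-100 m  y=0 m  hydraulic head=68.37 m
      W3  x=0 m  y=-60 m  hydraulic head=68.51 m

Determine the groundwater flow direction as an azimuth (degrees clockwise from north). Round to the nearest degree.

∂h/∂x = (68.37 − 68.47) / (-100 − 0) = +0.0010000
∂h/∂y = (68.51 − 68.47) / (-60 − 0) = -0.0006667
Flow direction (−∇h) has components (-0.0010000 E, +0.0006667 N).
Azimuth = atan2(E, N) = atan2(-0.0010000, +0.0006667) = 303.7° ≈ 304°.

304°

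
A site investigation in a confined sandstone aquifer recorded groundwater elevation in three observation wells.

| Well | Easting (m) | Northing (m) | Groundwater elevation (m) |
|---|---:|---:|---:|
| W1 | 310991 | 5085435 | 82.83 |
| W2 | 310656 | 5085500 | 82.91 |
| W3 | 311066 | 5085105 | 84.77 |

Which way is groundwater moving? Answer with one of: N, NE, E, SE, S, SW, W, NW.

N

Three-point gradient (reference W1): Δ to W2 = (-335, 65, +0.08), Δ to W3 = (75, -330, +1.94).
∂h/∂x = -0.001443, ∂h/∂y = -0.006207 (det = 105675).
Flow = −∇h = (+0.001443 east, +0.006207 north), which points north.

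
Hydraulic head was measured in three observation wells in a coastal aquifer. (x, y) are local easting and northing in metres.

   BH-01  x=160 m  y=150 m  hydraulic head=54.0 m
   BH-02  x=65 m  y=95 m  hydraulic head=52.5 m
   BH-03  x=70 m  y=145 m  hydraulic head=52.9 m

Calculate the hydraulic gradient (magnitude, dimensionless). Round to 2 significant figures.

0.014

With h = a·x + b·y + c and BH-01 as origin, the differences give:
  (-95)·a + (-55)·b = -1.5
  (-90)·a + (-5)·b = -1.1
Eliminate b (×(-5) and ×(-55), subtract): -4475·a = -53.00 → a = ∂h/∂x = +0.01184
Back-substitute: b = ∂h/∂y = +0.006816.
|∇h| = √(0.01184² + 0.006816²) = 0.01366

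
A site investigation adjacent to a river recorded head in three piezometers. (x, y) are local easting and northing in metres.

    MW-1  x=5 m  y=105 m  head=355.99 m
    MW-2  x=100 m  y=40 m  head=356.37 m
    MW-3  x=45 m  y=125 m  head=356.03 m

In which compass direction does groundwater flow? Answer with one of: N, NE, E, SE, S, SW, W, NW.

NW

With h = a·x + b·y + c and MW-1 as origin, the differences give:
  95·a + (-65)·b = +0.38
  40·a + 20·b = +0.04
Eliminate b (×20 and ×(-65), subtract): 4500·a = 10.200 → a = ∂h/∂x = +0.002267
Back-substitute: b = ∂h/∂y = -0.002533.
Flow = −∇h = (-0.002267 east, +0.002533 north), which points northwest.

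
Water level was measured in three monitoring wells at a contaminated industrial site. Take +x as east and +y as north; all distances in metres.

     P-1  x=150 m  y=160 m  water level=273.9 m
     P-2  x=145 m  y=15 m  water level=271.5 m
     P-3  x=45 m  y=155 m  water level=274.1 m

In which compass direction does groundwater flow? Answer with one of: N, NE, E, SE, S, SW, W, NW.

S

With h = a·x + b·y + c and P-1 as origin, the differences give:
  (-5)·a + (-145)·b = -2.4
  (-105)·a + (-5)·b = +0.2
Eliminate b (×(-5) and ×(-145), subtract): -15200·a = 41.00 → a = ∂h/∂x = -0.002697
Back-substitute: b = ∂h/∂y = +0.01664.
Flow = −∇h = (+0.002697 east, -0.01664 north), which points south.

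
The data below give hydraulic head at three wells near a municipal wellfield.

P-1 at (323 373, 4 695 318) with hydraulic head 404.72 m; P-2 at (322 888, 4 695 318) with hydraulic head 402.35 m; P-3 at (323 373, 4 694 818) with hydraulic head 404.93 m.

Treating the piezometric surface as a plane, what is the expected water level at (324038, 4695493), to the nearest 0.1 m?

407.9 m

∂h/∂x = (402.35 − 404.72) / (322888 − 323373) = +0.004887
∂h/∂y = (404.93 − 404.72) / (4694818 − 4695318) = -0.0004200
h(324038, 4695493) = 404.72 + (+0.004887)·(665) + (-0.0004200)·(175) = 404.72 +3.250 -0.073 = 407.896 m.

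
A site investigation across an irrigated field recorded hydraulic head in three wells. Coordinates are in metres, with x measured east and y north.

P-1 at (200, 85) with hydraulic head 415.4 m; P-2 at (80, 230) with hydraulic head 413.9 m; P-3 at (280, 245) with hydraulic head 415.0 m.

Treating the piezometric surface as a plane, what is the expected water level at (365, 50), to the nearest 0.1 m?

Three-point gradient (reference P-1): Δ to P-2 = (-120, 145, -1.5), Δ to P-3 = (80, 160, -0.4).
∂h/∂x = +0.005909, ∂h/∂y = -0.005455 (det = -30800).
h(365, 50) = 415.4 + (+0.005909)·(165) + (-0.005455)·(-35) = 415.4 +0.975 +0.191 = 416.566 m.

416.6 m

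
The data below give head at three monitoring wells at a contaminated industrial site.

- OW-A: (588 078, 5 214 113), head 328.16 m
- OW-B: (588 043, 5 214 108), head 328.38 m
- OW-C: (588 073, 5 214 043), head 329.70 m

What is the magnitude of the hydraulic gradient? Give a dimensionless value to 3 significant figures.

0.0220

With h = a·x + b·y + c and OW-A as origin, the differences give:
  (-35)·a + (-5)·b = +0.22
  (-5)·a + (-70)·b = +1.54
Eliminate b (×(-70) and ×(-5), subtract): 2425·a = -7.700 → a = ∂h/∂x = -0.003175
Back-substitute: b = ∂h/∂y = -0.02177.
|∇h| = √(-0.003175² + -0.02177²) = 0.022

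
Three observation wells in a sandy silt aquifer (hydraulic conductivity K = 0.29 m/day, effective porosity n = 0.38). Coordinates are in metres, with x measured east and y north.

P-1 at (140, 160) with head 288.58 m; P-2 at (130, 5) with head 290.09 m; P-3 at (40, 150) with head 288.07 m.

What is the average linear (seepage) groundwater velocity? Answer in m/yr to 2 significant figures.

3.3 m/yr

Taking P-1 as reference: P-2−P-1 = (-10, -155, +1.51); P-3−P-1 = (-100, -10, -0.51).
Solve a·Δx + b·Δy = Δh: det = (-10)·(-10) − (-100)·(-155) = -15400.
∂h/∂x = [(+1.51)·(-10) − (-0.51)·(-155)] / -15400 = +0.006114
∂h/∂y = [(-10)·(-0.51) − (-100)·(+1.51)] / -15400 = -0.01014
|∇h| = √(0.006114² + -0.01014²) = 0.01184
Seepage velocity v = K·i/n = 0.29 × 0.01184 / 0.38 = 0.009036 m/day = 3.3 m/yr.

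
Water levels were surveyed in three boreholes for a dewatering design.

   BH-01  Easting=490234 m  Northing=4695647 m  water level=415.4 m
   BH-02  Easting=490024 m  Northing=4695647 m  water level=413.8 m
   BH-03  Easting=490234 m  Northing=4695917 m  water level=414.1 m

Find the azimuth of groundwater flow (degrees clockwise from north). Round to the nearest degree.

∂h/∂x = (413.8 − 415.4) / (490024 − 490234) = +0.007619
∂h/∂y = (414.1 − 415.4) / (4695917 − 4695647) = -0.004815
Flow direction (−∇h) has components (-0.007619 E, +0.004815 N).
Azimuth = atan2(E, N) = atan2(-0.007619, +0.004815) = 302.3° ≈ 302°.

302°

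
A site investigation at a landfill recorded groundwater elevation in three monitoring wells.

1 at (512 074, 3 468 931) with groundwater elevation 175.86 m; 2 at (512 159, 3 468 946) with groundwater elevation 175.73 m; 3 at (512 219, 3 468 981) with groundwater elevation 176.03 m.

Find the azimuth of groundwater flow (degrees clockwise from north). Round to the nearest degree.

Differences from 1: to 2 (Δx, Δy, Δh) = (85, 15, -0.13); to 3 = (145, 50, +0.17).
Determinant of the coordinate differences = 85·50 − 145·15 = 2075.
∂h/∂x = [(-0.13)·50 − (+0.17)·15] / 2075 = -0.004361
∂h/∂y = [85·(+0.17) − 145·(-0.13)] / 2075 = +0.01605
Flow direction (−∇h) has components (+0.004361 E, -0.01605 N).
Azimuth = atan2(E, N) = atan2(+0.004361, -0.01605) = 164.8° ≈ 165°.

165°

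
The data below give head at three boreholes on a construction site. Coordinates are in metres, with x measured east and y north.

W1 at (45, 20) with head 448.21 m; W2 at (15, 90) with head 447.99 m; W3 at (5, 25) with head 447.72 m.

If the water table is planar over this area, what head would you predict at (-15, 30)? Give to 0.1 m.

Taking W1 as reference: W2−W1 = (-30, 70, -0.22); W3−W1 = (-40, 5, -0.49).
Solve a·Δx + b·Δy = Δh: det = (-30)·5 − (-40)·70 = 2650.
∂h/∂x = [(-0.22)·5 − (-0.49)·70] / 2650 = +0.01253
∂h/∂y = [(-30)·(-0.49) − (-40)·(-0.22)] / 2650 = +0.002226
h(-15, 30) = 448.21 + (+0.01253)·(-60) + (+0.002226)·(10) = 448.21 -0.752 +0.022 = 447.481 m.

447.5 m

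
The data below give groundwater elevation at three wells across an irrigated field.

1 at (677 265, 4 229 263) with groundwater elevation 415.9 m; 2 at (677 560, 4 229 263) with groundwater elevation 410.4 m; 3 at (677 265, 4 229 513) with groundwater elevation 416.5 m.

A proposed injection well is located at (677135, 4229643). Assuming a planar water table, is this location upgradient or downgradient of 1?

upgradient

∂h/∂x = (410.4 − 415.9) / (677560 − 677265) = -0.01864
∂h/∂y = (416.5 − 415.9) / (4229513 − 4229263) = +0.002400
Head at (677135, 4229643) = 415.9 + (-0.01864)·(-130) + (+0.002400)·(380) = 419.24 m.
That is higher than the 415.9 m at 1, so the point is upgradient.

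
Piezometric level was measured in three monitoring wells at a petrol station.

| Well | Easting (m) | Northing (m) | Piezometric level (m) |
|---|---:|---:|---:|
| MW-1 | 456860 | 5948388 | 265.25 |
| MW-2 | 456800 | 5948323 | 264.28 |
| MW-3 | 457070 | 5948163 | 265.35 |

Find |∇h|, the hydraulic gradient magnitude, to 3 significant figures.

Differences from MW-1: to MW-2 (Δx, Δy, Δh) = (-60, -65, -0.97); to MW-3 = (210, -225, +0.10).
Determinant of the coordinate differences = (-60)·(-225) − 210·(-65) = 27150.
∂h/∂x = [(-0.97)·(-225) − (+0.10)·(-65)] / 27150 = +0.008278
∂h/∂y = [(-60)·(+0.10) − 210·(-0.97)] / 27150 = +0.007282
|∇h| = √(0.008278² + 0.007282²) = 0.01103

0.0110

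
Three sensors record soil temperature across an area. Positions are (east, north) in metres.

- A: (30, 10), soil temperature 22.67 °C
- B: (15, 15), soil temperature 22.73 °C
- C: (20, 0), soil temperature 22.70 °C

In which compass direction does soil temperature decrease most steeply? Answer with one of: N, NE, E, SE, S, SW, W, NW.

E

With T = a·x + b·y + c and A as origin, the differences give:
  (-15)·a + 5·b = +0.06
  (-10)·a + (-10)·b = +0.03
Eliminate b (×(-10) and ×5, subtract): 200·a = -0.750 → a = ∂T/∂x = -0.003750
Back-substitute: b = ∂T/∂y = +0.0007500.
Steepest decrease is along −∇f = (+0.003750 E, -0.0007500 N) → east.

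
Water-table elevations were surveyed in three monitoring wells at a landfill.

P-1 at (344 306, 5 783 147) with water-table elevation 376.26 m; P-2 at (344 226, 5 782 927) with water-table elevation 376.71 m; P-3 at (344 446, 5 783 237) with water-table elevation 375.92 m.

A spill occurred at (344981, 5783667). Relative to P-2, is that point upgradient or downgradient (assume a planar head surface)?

downgradient

Taking P-1 as reference: P-2−P-1 = (-80, -220, +0.45); P-3−P-1 = (140, 90, -0.34).
Solve a·Δx + b·Δy = Δh: det = (-80)·90 − 140·(-220) = 23600.
∂h/∂x = [(+0.45)·90 − (-0.34)·(-220)] / 23600 = -0.001453
∂h/∂y = [(-80)·(-0.34) − 140·(+0.45)] / 23600 = -0.001517
Head at (344981, 5783667) = 376.26 + (-0.001453)·(675) + (-0.001517)·(520) = 374.49 m.
That is lower than the 376.71 m at P-2, so the point is downgradient.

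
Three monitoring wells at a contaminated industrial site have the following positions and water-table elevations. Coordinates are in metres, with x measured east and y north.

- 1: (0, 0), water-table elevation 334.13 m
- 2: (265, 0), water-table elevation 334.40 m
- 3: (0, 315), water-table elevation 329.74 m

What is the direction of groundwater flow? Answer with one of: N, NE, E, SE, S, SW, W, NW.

N

∂h/∂x = (334.40 − 334.13) / (265 − 0) = +0.001019
∂h/∂y = (329.74 − 334.13) / (315 − 0) = -0.01394
Flow = −∇h = (-0.001019 east, +0.01394 north), which points north.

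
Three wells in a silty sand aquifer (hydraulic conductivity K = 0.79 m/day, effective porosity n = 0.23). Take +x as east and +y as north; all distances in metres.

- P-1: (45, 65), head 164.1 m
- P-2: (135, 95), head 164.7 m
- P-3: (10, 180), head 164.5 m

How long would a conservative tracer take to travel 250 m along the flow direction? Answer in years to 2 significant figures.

With h = a·x + b·y + c and P-1 as origin, the differences give:
  90·a + 30·b = +0.6
  (-35)·a + 115·b = +0.4
Eliminate b (×115 and ×30, subtract): 11400·a = 57.00 → a = ∂h/∂x = +0.005000
Back-substitute: b = ∂h/∂y = +0.005000.
|∇h| = √(0.005000² + 0.005000²) = 0.007071
Seepage velocity v = K·i/n = 0.79 × 0.007071 / 0.23 = 0.02429 m/day.
t = 250 / 0.02429 = 1.029e+04 days = 28.2 years.

28 years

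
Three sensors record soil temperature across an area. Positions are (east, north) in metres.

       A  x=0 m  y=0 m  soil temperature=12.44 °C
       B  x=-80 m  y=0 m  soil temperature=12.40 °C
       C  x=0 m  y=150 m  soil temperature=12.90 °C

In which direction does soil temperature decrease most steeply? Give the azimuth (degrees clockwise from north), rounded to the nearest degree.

189°

∂T/∂x = (12.40 − 12.44) / (-80 − 0) = +0.0005000
∂T/∂y = (12.90 − 12.44) / (150 − 0) = +0.003067
Steepest decrease is along −∇f: components (-0.0005000 E, -0.003067 N).
Azimuth = atan2(-0.0005000, -0.003067) = 189.3° ≈ 189°.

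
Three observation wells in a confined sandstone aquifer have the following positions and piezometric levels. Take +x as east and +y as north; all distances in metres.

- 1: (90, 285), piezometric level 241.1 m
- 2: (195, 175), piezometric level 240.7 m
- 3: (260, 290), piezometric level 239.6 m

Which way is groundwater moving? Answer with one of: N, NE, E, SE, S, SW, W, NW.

NE

Three-point gradient (reference 1): Δ to 2 = (105, -110, -0.4), Δ to 3 = (170, 5, -1.5).
∂h/∂x = -0.008687, ∂h/∂y = -0.004655 (det = 19225).
Flow = −∇h = (+0.008687 east, +0.004655 north), which points northeast.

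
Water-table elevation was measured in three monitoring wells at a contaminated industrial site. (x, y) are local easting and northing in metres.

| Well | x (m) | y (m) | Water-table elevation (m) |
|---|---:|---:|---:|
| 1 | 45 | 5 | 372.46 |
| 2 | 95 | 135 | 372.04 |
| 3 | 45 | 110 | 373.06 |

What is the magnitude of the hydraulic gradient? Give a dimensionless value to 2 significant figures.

0.024

Taking 1 as reference: 2−1 = (50, 130, -0.42); 3−1 = (0, 105, +0.60).
Determinant of the coordinate differences = 50·105 − 0·130 = 5250.
∂h/∂x = [(-0.42)·105 − (+0.60)·130] / 5250 = -0.02326
∂h/∂y = [50·(+0.60) − 0·(-0.42)] / 5250 = +0.005714
|∇h| = √(-0.02326² + 0.005714²) = 0.02395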